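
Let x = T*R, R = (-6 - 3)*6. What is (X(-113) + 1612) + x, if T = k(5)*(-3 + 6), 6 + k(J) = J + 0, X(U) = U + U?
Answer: 1548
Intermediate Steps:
X(U) = 2*U
k(J) = -6 + J (k(J) = -6 + (J + 0) = -6 + J)
R = -54 (R = -9*6 = -54)
T = -3 (T = (-6 + 5)*(-3 + 6) = -1*3 = -3)
x = 162 (x = -3*(-54) = 162)
(X(-113) + 1612) + x = (2*(-113) + 1612) + 162 = (-226 + 1612) + 162 = 1386 + 162 = 1548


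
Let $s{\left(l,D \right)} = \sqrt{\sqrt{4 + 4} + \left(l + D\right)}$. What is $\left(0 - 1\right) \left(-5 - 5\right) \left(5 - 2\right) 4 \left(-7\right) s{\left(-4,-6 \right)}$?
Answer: $- 840 i \sqrt{10 - 2 \sqrt{2}} \approx - 2249.5 i$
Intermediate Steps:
$s{\left(l,D \right)} = \sqrt{D + l + 2 \sqrt{2}}$ ($s{\left(l,D \right)} = \sqrt{\sqrt{8} + \left(D + l\right)} = \sqrt{2 \sqrt{2} + \left(D + l\right)} = \sqrt{D + l + 2 \sqrt{2}}$)
$\left(0 - 1\right) \left(-5 - 5\right) \left(5 - 2\right) 4 \left(-7\right) s{\left(-4,-6 \right)} = \left(0 - 1\right) \left(-5 - 5\right) \left(5 - 2\right) 4 \left(-7\right) \sqrt{-6 - 4 + 2 \sqrt{2}} = \left(-1\right) \left(-10\right) 3 \left(-28\right) \sqrt{-10 + 2 \sqrt{2}} = 10 \cdot 3 \left(-28\right) \sqrt{-10 + 2 \sqrt{2}} = 30 \left(-28\right) \sqrt{-10 + 2 \sqrt{2}} = - 840 \sqrt{-10 + 2 \sqrt{2}}$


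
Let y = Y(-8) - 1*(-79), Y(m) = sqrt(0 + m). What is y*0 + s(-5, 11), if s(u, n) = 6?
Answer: 6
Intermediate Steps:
Y(m) = sqrt(m)
y = 79 + 2*I*sqrt(2) (y = sqrt(-8) - 1*(-79) = 2*I*sqrt(2) + 79 = 79 + 2*I*sqrt(2) ≈ 79.0 + 2.8284*I)
y*0 + s(-5, 11) = (79 + 2*I*sqrt(2))*0 + 6 = 0 + 6 = 6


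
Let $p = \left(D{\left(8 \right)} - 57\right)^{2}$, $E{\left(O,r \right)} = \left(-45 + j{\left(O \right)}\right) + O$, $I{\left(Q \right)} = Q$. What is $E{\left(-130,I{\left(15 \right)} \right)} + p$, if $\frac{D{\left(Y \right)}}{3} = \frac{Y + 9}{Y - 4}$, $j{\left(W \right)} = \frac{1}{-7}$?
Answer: $\frac{199687}{112} \approx 1782.9$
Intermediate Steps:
$j{\left(W \right)} = - \frac{1}{7}$
$D{\left(Y \right)} = \frac{3 \left(9 + Y\right)}{-4 + Y}$ ($D{\left(Y \right)} = 3 \frac{Y + 9}{Y - 4} = 3 \frac{9 + Y}{-4 + Y} = \frac{3 \left(9 + Y\right)}{-4 + Y}$)
$E{\left(O,r \right)} = - \frac{316}{7} + O$ ($E{\left(O,r \right)} = \left(-45 - \frac{1}{7}\right) + O = - \frac{316}{7} + O$)
$p = \frac{31329}{16}$ ($p = \left(\frac{3 \left(9 + 8\right)}{-4 + 8} - 57\right)^{2} = \left(3 \cdot \frac{1}{4} \cdot 17 - 57\right)^{2} = \left(\frac{51}{4} - 57\right)^{2} = \left(- \frac{177}{4}\right)^{2} = \frac{31329}{16} \approx 1958.1$)
$E{\left(-130,I{\left(15 \right)} \right)} + p = \left(- \frac{316}{7} - 130\right) + \frac{31329}{16} = - \frac{1226}{7} + \frac{31329}{16} = \frac{199687}{112}$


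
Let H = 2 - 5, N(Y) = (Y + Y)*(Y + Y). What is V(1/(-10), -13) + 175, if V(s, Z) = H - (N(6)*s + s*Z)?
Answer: 1851/10 ≈ 185.10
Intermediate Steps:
N(Y) = 4*Y² (N(Y) = (2*Y)*(2*Y) = 4*Y²)
H = -3
V(s, Z) = -3 - 144*s - Z*s (V(s, Z) = -3 - ((4*6²)*s + s*Z) = -3 - ((4*36)*s + Z*s) = -3 - (144*s + Z*s) = -3 + (-144*s - Z*s) = -3 - 144*s - Z*s)
V(1/(-10), -13) + 175 = (-3 - 144/(-10) - 1*(-13)/(-10)) + 175 = (-3 - 144*(-⅒) - 1*(-13)*(-⅒)) + 175 = (-3 + 72/5 - 13/10) + 175 = 101/10 + 175 = 1851/10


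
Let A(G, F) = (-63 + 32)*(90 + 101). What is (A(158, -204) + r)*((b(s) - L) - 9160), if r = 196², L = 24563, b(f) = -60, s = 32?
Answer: -1097778585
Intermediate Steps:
A(G, F) = -5921 (A(G, F) = -31*191 = -5921)
r = 38416
(A(158, -204) + r)*((b(s) - L) - 9160) = (-5921 + 38416)*((-60 - 1*24563) - 9160) = 32495*((-60 - 24563) - 9160) = 32495*(-24623 - 9160) = 32495*(-33783) = -1097778585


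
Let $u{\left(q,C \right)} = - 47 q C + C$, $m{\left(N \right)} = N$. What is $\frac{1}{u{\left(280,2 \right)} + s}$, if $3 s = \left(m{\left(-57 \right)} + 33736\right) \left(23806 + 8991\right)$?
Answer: $\frac{3}{1104491209} \approx 2.7162 \cdot 10^{-9}$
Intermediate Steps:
$s = \frac{1104570163}{3}$ ($s = \frac{\left(-57 + 33736\right) \left(23806 + 8991\right)}{3} = \frac{33679 \cdot 32797}{3} = \frac{1}{3} \cdot 1104570163 = \frac{1104570163}{3} \approx 3.6819 \cdot 10^{8}$)
$u{\left(q,C \right)} = C - 47 C q$ ($u{\left(q,C \right)} = - 47 C q + C = C - 47 C q$)
$\frac{1}{u{\left(280,2 \right)} + s} = \frac{1}{2 \left(1 - 13160\right) + \frac{1104570163}{3}} = \frac{1}{2 \left(-13159\right) + \frac{1104570163}{3}} = \frac{1}{-26318 + \frac{1104570163}{3}} = \frac{1}{\frac{1104491209}{3}} = \frac{3}{1104491209}$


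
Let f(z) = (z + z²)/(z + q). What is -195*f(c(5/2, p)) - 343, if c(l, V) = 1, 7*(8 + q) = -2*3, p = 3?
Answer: -3227/11 ≈ -293.36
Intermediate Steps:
q = -62/7 (q = -8 + (-2*3)/7 = -8 + (⅐)*(-6) = -8 - 6/7 = -62/7 ≈ -8.8571)
f(z) = (z + z²)/(-62/7 + z) (f(z) = (z + z²)/(z - 62/7) = (z + z²)/(-62/7 + z))
-195*f(c(5/2, p)) - 343 = -1365*(1 + 1)/(-62 + 7*1) - 343 = -1365*2/(-62 + 7) - 343 = -1365*2/(-55) - 343 = -1365*(-1)*2/55 - 343 = -195*(-14/55) - 343 = 546/11 - 343 = -3227/11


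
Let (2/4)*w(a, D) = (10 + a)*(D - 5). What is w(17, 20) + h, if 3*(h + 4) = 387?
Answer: 935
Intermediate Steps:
h = 125 (h = -4 + (1/3)*387 = -4 + 129 = 125)
w(a, D) = 2*(-5 + D)*(10 + a) (w(a, D) = 2*((10 + a)*(D - 5)) = 2*((10 + a)*(-5 + D)) = 2*((-5 + D)*(10 + a)) = 2*(-5 + D)*(10 + a))
w(17, 20) + h = (-100 - 10*17 + 20*20 + 2*20*17) + 125 = (-100 - 170 + 400 + 680) + 125 = 810 + 125 = 935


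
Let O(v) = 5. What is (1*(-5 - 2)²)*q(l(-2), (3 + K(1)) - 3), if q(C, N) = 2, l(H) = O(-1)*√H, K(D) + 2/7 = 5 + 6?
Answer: 98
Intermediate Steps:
K(D) = 75/7 (K(D) = -2/7 + (5 + 6) = -2/7 + 11 = 75/7)
l(H) = 5*√H
(1*(-5 - 2)²)*q(l(-2), (3 + K(1)) - 3) = (1*(-5 - 2)²)*2 = (1*(-7)²)*2 = (1*49)*2 = 49*2 = 98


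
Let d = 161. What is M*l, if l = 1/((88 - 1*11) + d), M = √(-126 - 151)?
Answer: I*√277/238 ≈ 0.06993*I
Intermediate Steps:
M = I*√277 (M = √(-277) = I*√277 ≈ 16.643*I)
l = 1/238 (l = 1/((88 - 1*11) + 161) = 1/((88 - 11) + 161) = 1/(77 + 161) = 1/238 ≈ 0.0042017)
M*l = (I*√277)*(1/238) = I*√277/238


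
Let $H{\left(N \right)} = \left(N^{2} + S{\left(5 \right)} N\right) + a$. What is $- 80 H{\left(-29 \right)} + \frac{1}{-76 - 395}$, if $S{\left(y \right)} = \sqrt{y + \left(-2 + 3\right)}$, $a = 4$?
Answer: $- \frac{31839601}{471} + 2320 \sqrt{6} \approx -61917.0$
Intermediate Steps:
$S{\left(y \right)} = \sqrt{1 + y}$ ($S{\left(y \right)} = \sqrt{y + 1} = \sqrt{1 + y}$)
$H{\left(N \right)} = 4 + N^{2} + N \sqrt{6}$ ($H{\left(N \right)} = \left(N^{2} + \sqrt{1 + 5} N\right) + 4 = \left(N^{2} + \sqrt{6} N\right) + 4 = \left(N^{2} + N \sqrt{6}\right) + 4 = 4 + N^{2} + N \sqrt{6}$)
$- 80 H{\left(-29 \right)} + \frac{1}{-76 - 395} = - 80 \left(4 + \left(-29\right)^{2} - 29 \sqrt{6}\right) + \frac{1}{-76 - 395} = - 80 \left(4 + 841 - 29 \sqrt{6}\right) + \frac{1}{-471} = - 80 \left(845 - 29 \sqrt{6}\right) - \frac{1}{471} = \left(-67600 + 2320 \sqrt{6}\right) - \frac{1}{471} = - \frac{31839601}{471} + 2320 \sqrt{6}$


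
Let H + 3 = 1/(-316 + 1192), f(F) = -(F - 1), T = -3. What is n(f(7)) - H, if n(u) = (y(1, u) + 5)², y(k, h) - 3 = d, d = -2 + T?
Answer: 10511/876 ≈ 11.999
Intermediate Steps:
d = -5 (d = -2 - 3 = -5)
f(F) = 1 - F (f(F) = -(-1 + F) = 1 - F)
y(k, h) = -2 (y(k, h) = 3 - 5 = -2)
n(u) = 9 (n(u) = (-2 + 5)² = 3² = 9)
H = -2627/876 (H = -3 + 1/(-316 + 1192) = -3 + 1/876 = -2627/876 ≈ -2.9989)
n(f(7)) - H = 9 - 1*(-2627/876) = 9 + 2627/876 = 10511/876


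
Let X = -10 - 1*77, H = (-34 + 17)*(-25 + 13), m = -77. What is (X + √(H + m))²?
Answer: (87 - √127)² ≈ 5735.1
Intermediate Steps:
H = 204 (H = -17*(-12) = 204)
X = -87 (X = -10 - 77 = -87)
(X + √(H + m))² = (-87 + √(204 - 77))² = (-87 + √127)²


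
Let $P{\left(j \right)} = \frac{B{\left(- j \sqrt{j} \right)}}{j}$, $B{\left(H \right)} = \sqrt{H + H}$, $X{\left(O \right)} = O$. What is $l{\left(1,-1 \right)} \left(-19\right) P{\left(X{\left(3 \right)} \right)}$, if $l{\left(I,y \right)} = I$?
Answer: $- \frac{19 i \sqrt{2} \cdot 3^{\frac{3}{4}}}{3} \approx - 20.417 i$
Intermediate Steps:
$B{\left(H \right)} = \sqrt{2} \sqrt{H}$ ($B{\left(H \right)} = \sqrt{2 H} = \sqrt{2} \sqrt{H}$)
$P{\left(j \right)} = \frac{\sqrt{2} \sqrt{- j^{\frac{3}{2}}}}{j}$ ($P{\left(j \right)} = \frac{\sqrt{2} \sqrt{- j \sqrt{j}}}{j} = \frac{\sqrt{2} \sqrt{- j^{\frac{3}{2}}}}{j}$)
$l{\left(1,-1 \right)} \left(-19\right) P{\left(X{\left(3 \right)} \right)} = 1 \left(-19\right) \frac{\sqrt{2} \sqrt{- 3^{\frac{3}{2}}}}{3} = - 19 \sqrt{2} \cdot \frac{1}{3} \sqrt{- 3 \sqrt{3}} = - 19 \sqrt{2} \cdot \frac{1}{3} i 3^{\frac{3}{4}} = - 19 \frac{i \sqrt{2} \cdot 3^{\frac{3}{4}}}{3} = - \frac{19 i \sqrt{2} \cdot 3^{\frac{3}{4}}}{3}$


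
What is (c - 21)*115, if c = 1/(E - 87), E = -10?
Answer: -234370/97 ≈ -2416.2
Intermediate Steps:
c = -1/97 (c = 1/(-10 - 87) = 1/(-97) = -1/97 ≈ -0.010309)
(c - 21)*115 = (-1/97 - 21)*115 = -2038/97*115 = -234370/97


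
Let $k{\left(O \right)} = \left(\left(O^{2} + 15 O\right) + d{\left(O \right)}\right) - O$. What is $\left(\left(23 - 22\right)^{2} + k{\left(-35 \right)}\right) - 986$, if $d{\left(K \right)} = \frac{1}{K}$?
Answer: $- \frac{8751}{35} \approx -250.03$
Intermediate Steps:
$k{\left(O \right)} = \frac{1}{O} + O^{2} + 14 O$ ($k{\left(O \right)} = \left(\left(O^{2} + 15 O\right) + \frac{1}{O}\right) - O = \left(\frac{1}{O} + O^{2} + 15 O\right) - O = \frac{1}{O} + O^{2} + 14 O$)
$\left(\left(23 - 22\right)^{2} + k{\left(-35 \right)}\right) - 986 = \left(\left(23 - 22\right)^{2} + \frac{1 + \left(-35\right)^{2} \left(14 - 35\right)}{-35}\right) - 986 = \left(1^{2} - \frac{1 + 1225 \left(-21\right)}{35}\right) - 986 = \left(1 - \frac{1 - 25725}{35}\right) - 986 = \left(1 - - \frac{25724}{35}\right) - 986 = \left(1 + \frac{25724}{35}\right) - 986 = \frac{25759}{35} - 986 = - \frac{8751}{35}$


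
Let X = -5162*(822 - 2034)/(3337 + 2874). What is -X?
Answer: -6256344/6211 ≈ -1007.3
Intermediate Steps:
X = 6256344/6211 (X = -5162/(6211/(-1212)) = -5162/(6211*(-1/1212)) = -5162/(-6211/1212) = -5162*(-1212/6211) = 6256344/6211 ≈ 1007.3)
-X = -1*6256344/6211 = -6256344/6211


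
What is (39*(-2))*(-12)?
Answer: 936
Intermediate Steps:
(39*(-2))*(-12) = -78*(-12) = 936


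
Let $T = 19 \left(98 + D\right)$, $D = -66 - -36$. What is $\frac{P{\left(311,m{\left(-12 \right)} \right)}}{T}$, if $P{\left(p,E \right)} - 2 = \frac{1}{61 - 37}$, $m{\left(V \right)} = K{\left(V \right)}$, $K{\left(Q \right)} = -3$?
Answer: $\frac{49}{31008} \approx 0.0015802$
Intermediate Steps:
$D = -30$ ($D = -66 + 36 = -30$)
$m{\left(V \right)} = -3$
$P{\left(p,E \right)} = \frac{49}{24}$ ($P{\left(p,E \right)} = 2 + \frac{1}{61 - 37} = 2 + \frac{1}{24} = \frac{49}{24}$)
$T = 1292$ ($T = 19 \left(98 - 30\right) = 19 \cdot 68 = 1292$)
$\frac{P{\left(311,m{\left(-12 \right)} \right)}}{T} = \frac{49}{24 \cdot 1292} = \frac{49}{24} \cdot \frac{1}{1292} = \frac{49}{31008}$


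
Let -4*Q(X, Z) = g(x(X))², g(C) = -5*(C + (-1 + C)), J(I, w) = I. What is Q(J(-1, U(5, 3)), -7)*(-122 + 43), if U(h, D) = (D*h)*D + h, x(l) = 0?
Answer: 1975/4 ≈ 493.75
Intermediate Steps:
U(h, D) = h + h*D² (U(h, D) = h*D² + h = h + h*D²)
g(C) = 5 - 10*C (g(C) = -5*(-1 + 2*C) = 5 - 10*C)
Q(X, Z) = -25/4 (Q(X, Z) = -(5 - 10*0)²/4 = -(5 + 0)²/4 = -¼*5² = -¼*25 = -25/4)
Q(J(-1, U(5, 3)), -7)*(-122 + 43) = -25*(-122 + 43)/4 = -25/4*(-79) = 1975/4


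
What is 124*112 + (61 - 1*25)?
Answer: 13924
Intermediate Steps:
124*112 + (61 - 1*25) = 13888 + (61 - 25) = 13888 + 36 = 13924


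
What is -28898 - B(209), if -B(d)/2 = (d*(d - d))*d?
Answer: -28898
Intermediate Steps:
B(d) = 0 (B(d) = -2*d*(d - d)*d = -2*d*0*d = -0*d = -2*0 = 0)
-28898 - B(209) = -28898 - 1*0 = -28898 + 0 = -28898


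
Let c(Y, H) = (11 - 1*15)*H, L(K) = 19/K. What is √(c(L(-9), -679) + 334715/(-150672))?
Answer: √3850521245229/37668 ≈ 52.094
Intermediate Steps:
c(Y, H) = -4*H (c(Y, H) = (11 - 15)*H = -4*H)
√(c(L(-9), -679) + 334715/(-150672)) = √(-4*(-679) + 334715/(-150672)) = √(2716 + 334715*(-1/150672)) = √(2716 - 334715/150672) = √(408890437/150672) = √3850521245229/37668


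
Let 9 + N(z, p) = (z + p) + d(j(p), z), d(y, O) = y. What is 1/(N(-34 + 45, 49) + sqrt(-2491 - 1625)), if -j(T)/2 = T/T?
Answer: 1/133 - 2*I*sqrt(21)/931 ≈ 0.0075188 - 0.0098444*I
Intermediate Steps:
j(T) = -2 (j(T) = -2*T/T = -2*1 = -2)
N(z, p) = -11 + p + z (N(z, p) = -9 + ((z + p) - 2) = -9 + ((p + z) - 2) = -9 + (-2 + p + z) = -11 + p + z)
1/(N(-34 + 45, 49) + sqrt(-2491 - 1625)) = 1/((-11 + 49 + (-34 + 45)) + sqrt(-2491 - 1625)) = 1/((-11 + 49 + 11) + sqrt(-4116)) = 1/(49 + 14*I*sqrt(21))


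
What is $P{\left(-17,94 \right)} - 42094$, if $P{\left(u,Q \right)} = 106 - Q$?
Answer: $-42082$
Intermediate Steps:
$P{\left(-17,94 \right)} - 42094 = \left(106 - 94\right) - 42094 = 12 - 42094 = -42082$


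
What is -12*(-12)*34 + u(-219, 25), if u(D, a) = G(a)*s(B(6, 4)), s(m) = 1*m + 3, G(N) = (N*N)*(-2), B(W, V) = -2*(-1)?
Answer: -1354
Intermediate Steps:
B(W, V) = 2
G(N) = -2*N² (G(N) = N²*(-2) = -2*N²)
s(m) = 3 + m (s(m) = m + 3 = 3 + m)
u(D, a) = -10*a² (u(D, a) = (-2*a²)*(3 + 2) = -2*a²*5 = -10*a²)
-12*(-12)*34 + u(-219, 25) = -12*(-12)*34 - 10*25² = 144*34 - 10*625 = 4896 - 6250 = -1354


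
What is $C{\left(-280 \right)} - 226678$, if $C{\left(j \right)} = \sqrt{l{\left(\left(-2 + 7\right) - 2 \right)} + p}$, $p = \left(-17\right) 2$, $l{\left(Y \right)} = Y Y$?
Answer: $-226678 + 5 i \approx -2.2668 \cdot 10^{5} + 5.0 i$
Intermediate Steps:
$l{\left(Y \right)} = Y^{2}$
$p = -34$
$C{\left(j \right)} = 5 i$ ($C{\left(j \right)} = \sqrt{\left(\left(-2 + 7\right) - 2\right)^{2} - 34} = \sqrt{\left(5 - 2\right)^{2} - 34} = \sqrt{3^{2} - 34} = \sqrt{9 - 34} = \sqrt{-25} = 5 i$)
$C{\left(-280 \right)} - 226678 = 5 i - 226678 = -226678 + 5 i$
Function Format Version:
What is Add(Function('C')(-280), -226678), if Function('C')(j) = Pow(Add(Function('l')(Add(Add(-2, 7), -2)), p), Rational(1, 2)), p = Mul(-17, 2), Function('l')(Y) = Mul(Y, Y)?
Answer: Add(-226678, Mul(5, I)) ≈ Add(-2.2668e+5, Mul(5.0000, I))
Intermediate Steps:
Function('l')(Y) = Pow(Y, 2)
p = -34
Function('C')(j) = Mul(5, I) (Function('C')(j) = Pow(Add(Pow(Add(Add(-2, 7), -2), 2), -34), Rational(1, 2)) = Pow(Add(Pow(Add(5, -2), 2), -34), Rational(1, 2)) = Pow(Add(Pow(3, 2), -34), Rational(1, 2)) = Pow(Add(9, -34), Rational(1, 2)) = Pow(-25, Rational(1, 2)) = Mul(5, I))
Add(Function('C')(-280), -226678) = Add(Mul(5, I), -226678) = Add(-226678, Mul(5, I))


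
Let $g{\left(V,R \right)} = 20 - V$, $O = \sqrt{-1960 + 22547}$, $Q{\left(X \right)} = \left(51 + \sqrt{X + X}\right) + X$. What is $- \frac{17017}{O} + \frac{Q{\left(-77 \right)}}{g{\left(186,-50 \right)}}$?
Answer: $\frac{13}{83} - \frac{143 \sqrt{20587}}{173} - \frac{i \sqrt{154}}{166} \approx -118.44 - 0.074757 i$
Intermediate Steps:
$Q{\left(X \right)} = 51 + X + \sqrt{2} \sqrt{X}$ ($Q{\left(X \right)} = \left(51 + \sqrt{2 X}\right) + X = \left(51 + \sqrt{2} \sqrt{X}\right) + X = 51 + X + \sqrt{2} \sqrt{X}$)
$O = \sqrt{20587} \approx 143.48$
$- \frac{17017}{O} + \frac{Q{\left(-77 \right)}}{g{\left(186,-50 \right)}} = - \frac{17017}{\sqrt{20587}} + \frac{51 - 77 + \sqrt{2} \sqrt{-77}}{20 - 186} = - 17017 \frac{\sqrt{20587}}{20587} + \frac{51 - 77 + \sqrt{2} i \sqrt{77}}{20 - 186} = - \frac{143 \sqrt{20587}}{173} + \frac{51 - 77 + i \sqrt{154}}{-166} = - \frac{143 \sqrt{20587}}{173} + \left(-26 + i \sqrt{154}\right) \left(- \frac{1}{166}\right) = - \frac{143 \sqrt{20587}}{173} + \left(\frac{13}{83} - \frac{i \sqrt{154}}{166}\right) = \frac{13}{83} - \frac{143 \sqrt{20587}}{173} - \frac{i \sqrt{154}}{166}$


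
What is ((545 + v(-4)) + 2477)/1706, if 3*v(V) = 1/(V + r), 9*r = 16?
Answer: 60437/34120 ≈ 1.7713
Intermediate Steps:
r = 16/9 (r = (1/9)*16 = 16/9 ≈ 1.7778)
v(V) = 1/(3*(16/9 + V)) (v(V) = 1/(3*(V + 16/9)) = 1/(3*(16/9 + V)))
((545 + v(-4)) + 2477)/1706 = ((545 + 3/(16 + 9*(-4))) + 2477)/1706 = ((545 + 3/(16 - 36)) + 2477)*(1/1706) = ((545 + 3/(-20)) + 2477)*(1/1706) = ((545 + 3*(-1/20)) + 2477)*(1/1706) = ((545 - 3/20) + 2477)*(1/1706) = (10897/20 + 2477)*(1/1706) = (60437/20)*(1/1706) = 60437/34120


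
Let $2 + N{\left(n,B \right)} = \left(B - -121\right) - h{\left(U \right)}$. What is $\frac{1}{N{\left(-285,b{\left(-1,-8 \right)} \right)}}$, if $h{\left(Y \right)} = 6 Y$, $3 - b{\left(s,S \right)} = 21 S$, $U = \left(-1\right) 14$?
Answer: $\frac{1}{374} \approx 0.0026738$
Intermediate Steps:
$U = -14$
$b{\left(s,S \right)} = 3 - 21 S$
$N{\left(n,B \right)} = 203 + B$ ($N{\left(n,B \right)} = -2 - \left(-121 - 84 - B\right) = -2 + \left(\left(B + 121\right) - -84\right) = -2 + \left(\left(121 + B\right) + 84\right) = -2 + \left(205 + B\right) = 203 + B$)
$\frac{1}{N{\left(-285,b{\left(-1,-8 \right)} \right)}} = \frac{1}{203 + \left(3 - -168\right)} = \frac{1}{203 + \left(3 + 168\right)} = \frac{1}{203 + 171} = \frac{1}{374}$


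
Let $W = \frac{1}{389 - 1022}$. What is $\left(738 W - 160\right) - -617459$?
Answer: $\frac{130249843}{211} \approx 6.173 \cdot 10^{5}$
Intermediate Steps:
$W = - \frac{1}{633}$ ($W = \frac{1}{-633} = - \frac{1}{633} \approx -0.0015798$)
$\left(738 W - 160\right) - -617459 = \left(738 \left(- \frac{1}{633}\right) - 160\right) - -617459 = \left(- \frac{246}{211} - 160\right) + 617459 = - \frac{34006}{211} + 617459 = \frac{130249843}{211}$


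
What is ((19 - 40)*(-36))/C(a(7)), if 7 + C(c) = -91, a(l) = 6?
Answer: -54/7 ≈ -7.7143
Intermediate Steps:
C(c) = -98 (C(c) = -7 - 91 = -98)
((19 - 40)*(-36))/C(a(7)) = ((19 - 40)*(-36))/(-98) = -21*(-36)*(-1/98) = 756*(-1/98) = -54/7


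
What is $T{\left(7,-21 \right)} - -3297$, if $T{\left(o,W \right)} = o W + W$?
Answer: $3129$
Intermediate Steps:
$T{\left(o,W \right)} = W + W o$ ($T{\left(o,W \right)} = W o + W = W + W o$)
$T{\left(7,-21 \right)} - -3297 = - 21 \left(1 + 7\right) - -3297 = \left(-21\right) 8 + 3297 = -168 + 3297 = 3129$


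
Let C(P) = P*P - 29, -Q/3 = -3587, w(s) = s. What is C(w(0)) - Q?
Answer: -10790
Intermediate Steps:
Q = 10761 (Q = -3*(-3587) = 10761)
C(P) = -29 + P² (C(P) = P² - 29 = -29 + P²)
C(w(0)) - Q = (-29 + 0²) - 1*10761 = (-29 + 0) - 10761 = -29 - 10761 = -10790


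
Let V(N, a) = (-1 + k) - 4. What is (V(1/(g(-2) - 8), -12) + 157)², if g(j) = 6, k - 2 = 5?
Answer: 25281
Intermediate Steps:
k = 7 (k = 2 + 5 = 7)
V(N, a) = 2 (V(N, a) = (-1 + 7) - 4 = 6 - 4 = 2)
(V(1/(g(-2) - 8), -12) + 157)² = (2 + 157)² = 159² = 25281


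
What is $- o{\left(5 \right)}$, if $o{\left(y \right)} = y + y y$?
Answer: $-30$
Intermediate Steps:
$o{\left(y \right)} = y + y^{2}$
$- o{\left(5 \right)} = - 5 \left(1 + 5\right) = - 5 \cdot 6 = \left(-1\right) 30 = -30$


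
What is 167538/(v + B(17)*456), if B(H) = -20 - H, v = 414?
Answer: -27923/2743 ≈ -10.180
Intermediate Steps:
167538/(v + B(17)*456) = 167538/(414 + (-20 - 1*17)*456) = 167538/(414 + (-20 - 17)*456) = 167538/(414 - 37*456) = 167538/(414 - 16872) = 167538/(-16458) = 167538*(-1/16458) = -27923/2743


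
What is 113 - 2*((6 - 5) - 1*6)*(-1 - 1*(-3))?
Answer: 133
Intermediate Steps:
113 - 2*((6 - 5) - 1*6)*(-1 - 1*(-3)) = 113 - 2*(1 - 6)*(-1 + 3) = 113 - 2*(-5)*2 = 113 - (-10)*2 = 113 - 1*(-20) = 113 + 20 = 133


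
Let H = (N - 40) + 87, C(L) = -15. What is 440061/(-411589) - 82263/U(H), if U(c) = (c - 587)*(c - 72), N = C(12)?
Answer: -14542633369/3045758600 ≈ -4.7747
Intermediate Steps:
N = -15
H = 32 (H = (-15 - 40) + 87 = -55 + 87 = 32)
U(c) = (-587 + c)*(-72 + c)
440061/(-411589) - 82263/U(H) = 440061/(-411589) - 82263/(42264 + 32**2 - 659*32) = 440061*(-1/411589) - 82263/(42264 + 1024 - 21088) = -440061/411589 - 82263/22200 = -440061/411589 - 82263*1/22200 = -440061/411589 - 27421/7400 = -14542633369/3045758600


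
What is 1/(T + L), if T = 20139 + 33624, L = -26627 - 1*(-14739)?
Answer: 1/41875 ≈ 2.3881e-5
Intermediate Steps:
L = -11888 (L = -26627 + 14739 = -11888)
T = 53763
1/(T + L) = 1/(53763 - 11888) = 1/41875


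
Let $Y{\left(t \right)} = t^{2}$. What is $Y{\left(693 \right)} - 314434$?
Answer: $165815$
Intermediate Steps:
$Y{\left(693 \right)} - 314434 = 693^{2} - 314434 = 480249 - 314434 = 165815$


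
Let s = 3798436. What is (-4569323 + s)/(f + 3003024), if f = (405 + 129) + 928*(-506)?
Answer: -770887/2533990 ≈ -0.30422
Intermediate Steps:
f = -469034 (f = 534 - 469568 = -469034)
(-4569323 + s)/(f + 3003024) = (-4569323 + 3798436)/(-469034 + 3003024) = -770887/2533990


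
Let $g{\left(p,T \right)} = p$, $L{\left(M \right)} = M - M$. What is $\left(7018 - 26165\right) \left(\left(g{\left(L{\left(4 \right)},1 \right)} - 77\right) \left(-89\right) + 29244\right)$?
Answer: $-691149259$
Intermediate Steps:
$L{\left(M \right)} = 0$
$\left(7018 - 26165\right) \left(\left(g{\left(L{\left(4 \right)},1 \right)} - 77\right) \left(-89\right) + 29244\right) = \left(7018 - 26165\right) \left(\left(0 - 77\right) \left(-89\right) + 29244\right) = - 19147 \left(\left(-77\right) \left(-89\right) + 29244\right) = - 19147 \left(6853 + 29244\right) = \left(-19147\right) 36097 = -691149259$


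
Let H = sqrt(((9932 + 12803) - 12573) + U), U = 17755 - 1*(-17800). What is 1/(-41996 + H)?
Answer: -41996/1763618299 - 7*sqrt(933)/1763618299 ≈ -2.3934e-5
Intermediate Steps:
U = 35555 (U = 17755 + 17800 = 35555)
H = 7*sqrt(933) (H = sqrt(((9932 + 12803) - 12573) + 35555) = sqrt((22735 - 12573) + 35555) = sqrt(10162 + 35555) = sqrt(45717) = 7*sqrt(933) ≈ 213.82)
1/(-41996 + H) = 1/(-41996 + 7*sqrt(933))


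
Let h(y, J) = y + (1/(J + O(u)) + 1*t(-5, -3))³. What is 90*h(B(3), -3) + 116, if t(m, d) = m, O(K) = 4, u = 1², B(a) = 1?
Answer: -5554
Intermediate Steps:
u = 1
h(y, J) = y + (-5 + 1/(4 + J))³ (h(y, J) = y + (1/(J + 4) + 1*(-5))³ = y + (1/(4 + J) - 5)³ = y + (-5 + 1/(4 + J))³)
90*h(B(3), -3) + 116 = 90*(1 + (-19 - 5*(-3))³/(4 - 3)³) + 116 = 90*(1 + (-19 + 15)³/1³) + 116 = 90*(1 + (-4)³*1) + 116 = 90*(1 - 64*1) + 116 = 90*(1 - 64) + 116 = 90*(-63) + 116 = -5670 + 116 = -5554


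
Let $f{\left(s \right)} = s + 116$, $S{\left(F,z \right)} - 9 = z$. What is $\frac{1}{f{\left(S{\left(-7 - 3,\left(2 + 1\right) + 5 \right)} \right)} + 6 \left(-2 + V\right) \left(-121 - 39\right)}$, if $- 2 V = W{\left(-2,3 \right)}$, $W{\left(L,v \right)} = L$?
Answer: $\frac{1}{1093} \approx 0.00091491$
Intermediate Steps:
$V = 1$ ($V = \left(- \frac{1}{2}\right) \left(-2\right) = 1$)
$S{\left(F,z \right)} = 9 + z$
$f{\left(s \right)} = 116 + s$
$\frac{1}{f{\left(S{\left(-7 - 3,\left(2 + 1\right) + 5 \right)} \right)} + 6 \left(-2 + V\right) \left(-121 - 39\right)} = \frac{1}{\left(116 + \left(9 + \left(\left(2 + 1\right) + 5\right)\right)\right) + 6 \left(-2 + 1\right) \left(-121 - 39\right)} = \frac{1}{\left(116 + \left(9 + \left(3 + 5\right)\right)\right) + 6 \left(-1\right) \left(-160\right)} = \frac{1}{\left(116 + \left(9 + 8\right)\right) - -960} = \frac{1}{\left(116 + 17\right) + 960} = \frac{1}{133 + 960} = \frac{1}{1093}$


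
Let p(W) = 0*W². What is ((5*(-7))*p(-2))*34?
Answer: 0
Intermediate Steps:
p(W) = 0
((5*(-7))*p(-2))*34 = ((5*(-7))*0)*34 = -35*0*34 = 0*34 = 0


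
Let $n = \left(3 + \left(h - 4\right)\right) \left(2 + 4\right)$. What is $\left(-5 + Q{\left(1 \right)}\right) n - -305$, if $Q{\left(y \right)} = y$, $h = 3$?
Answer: $257$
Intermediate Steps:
$n = 12$ ($n = \left(3 + \left(3 - 4\right)\right) \left(2 + 4\right) = \left(3 + \left(3 - 4\right)\right) 6 = \left(3 - 1\right) 6 = 2 \cdot 6 = 12$)
$\left(-5 + Q{\left(1 \right)}\right) n - -305 = \left(-5 + 1\right) 12 - -305 = \left(-4\right) 12 + 305 = -48 + 305 = 257$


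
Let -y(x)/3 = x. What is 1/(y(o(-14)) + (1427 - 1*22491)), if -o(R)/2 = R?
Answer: -1/21148 ≈ -4.7286e-5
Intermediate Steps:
o(R) = -2*R
y(x) = -3*x
1/(y(o(-14)) + (1427 - 1*22491)) = 1/(-(-6)*(-14) + (1427 - 1*22491)) = 1/(-3*28 + (1427 - 22491)) = 1/(-84 - 21064) = 1/(-21148) = -1/21148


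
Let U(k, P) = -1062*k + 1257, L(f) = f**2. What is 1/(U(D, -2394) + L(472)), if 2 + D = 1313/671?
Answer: 671/150362309 ≈ 4.4626e-6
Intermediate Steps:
D = -29/671 (D = -2 + 1313/671 = -29/671 ≈ -0.043219)
U(k, P) = 1257 - 1062*k
1/(U(D, -2394) + L(472)) = 1/((1257 - 1062*(-29/671)) + 472**2) = 1/((1257 + 30798/671) + 222784) = 1/(874245/671 + 222784) = 1/(150362309/671) = 671/150362309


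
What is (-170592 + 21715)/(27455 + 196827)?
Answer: -148877/224282 ≈ -0.66379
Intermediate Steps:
(-170592 + 21715)/(27455 + 196827) = -148877/224282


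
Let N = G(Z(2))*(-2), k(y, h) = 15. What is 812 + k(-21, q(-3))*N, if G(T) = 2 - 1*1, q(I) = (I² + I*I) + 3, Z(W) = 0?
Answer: 782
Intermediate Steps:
q(I) = 3 + 2*I² (q(I) = (I² + I²) + 3 = 2*I² + 3 = 3 + 2*I²)
G(T) = 1 (G(T) = 2 - 1 = 1)
N = -2 (N = 1*(-2) = -2)
812 + k(-21, q(-3))*N = 812 + 15*(-2) = 812 - 30 = 782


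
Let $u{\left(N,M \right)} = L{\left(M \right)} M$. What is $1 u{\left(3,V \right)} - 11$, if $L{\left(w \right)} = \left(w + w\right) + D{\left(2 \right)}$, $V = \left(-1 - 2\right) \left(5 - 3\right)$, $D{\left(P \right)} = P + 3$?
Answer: $31$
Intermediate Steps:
$D{\left(P \right)} = 3 + P$
$V = -6$ ($V = \left(-3\right) 2 = -6$)
$L{\left(w \right)} = 5 + 2 w$ ($L{\left(w \right)} = \left(w + w\right) + \left(3 + 2\right) = 2 w + 5 = 5 + 2 w$)
$u{\left(N,M \right)} = M \left(5 + 2 M\right)$ ($u{\left(N,M \right)} = \left(5 + 2 M\right) M = M \left(5 + 2 M\right)$)
$1 u{\left(3,V \right)} - 11 = 1 \left(- 6 \left(5 + 2 \left(-6\right)\right)\right) - 11 = 1 \left(- 6 \left(5 - 12\right)\right) - 11 = 1 \left(\left(-6\right) \left(-7\right)\right) - 11 = 1 \cdot 42 - 11 = 42 - 11 = 31$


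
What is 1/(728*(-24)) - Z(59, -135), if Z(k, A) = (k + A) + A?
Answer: 3686591/17472 ≈ 211.00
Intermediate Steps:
Z(k, A) = k + 2*A (Z(k, A) = (A + k) + A = k + 2*A)
1/(728*(-24)) - Z(59, -135) = 1/(728*(-24)) - (59 + 2*(-135)) = 1/(-17472) - (59 - 270) = -1/17472 - 1*(-211) = -1/17472 + 211 = 3686591/17472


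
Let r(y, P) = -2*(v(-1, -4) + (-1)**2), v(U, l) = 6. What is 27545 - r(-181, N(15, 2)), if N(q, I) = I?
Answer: 27559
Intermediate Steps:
r(y, P) = -14 (r(y, P) = -2*(6 + (-1)**2) = -2*(6 + 1) = -2*7 = -14)
27545 - r(-181, N(15, 2)) = 27545 - 1*(-14) = 27545 + 14 = 27559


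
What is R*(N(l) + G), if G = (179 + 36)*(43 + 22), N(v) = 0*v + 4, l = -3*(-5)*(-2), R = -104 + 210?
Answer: 1481774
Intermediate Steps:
R = 106
l = -30 (l = 15*(-2) = -30)
N(v) = 4 (N(v) = 0 + 4 = 4)
G = 13975 (G = 215*65 = 13975)
R*(N(l) + G) = 106*(4 + 13975) = 106*13979 = 1481774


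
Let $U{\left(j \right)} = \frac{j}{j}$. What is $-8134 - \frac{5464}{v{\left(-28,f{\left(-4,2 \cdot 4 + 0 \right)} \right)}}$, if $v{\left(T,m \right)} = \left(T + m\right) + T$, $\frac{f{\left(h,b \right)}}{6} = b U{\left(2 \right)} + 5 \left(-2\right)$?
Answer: $- \frac{136912}{17} \approx -8053.6$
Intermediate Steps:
$U{\left(j \right)} = 1$
$f{\left(h,b \right)} = -60 + 6 b$ ($f{\left(h,b \right)} = 6 \left(b 1 + 5 \left(-2\right)\right) = 6 \left(b - 10\right) = 6 \left(-10 + b\right) = -60 + 6 b$)
$v{\left(T,m \right)} = m + 2 T$
$-8134 - \frac{5464}{v{\left(-28,f{\left(-4,2 \cdot 4 + 0 \right)} \right)}} = -8134 - \frac{5464}{\left(-60 + 6 \left(2 \cdot 4 + 0\right)\right) + 2 \left(-28\right)} = -8134 - \frac{5464}{\left(-60 + 6 \left(8 + 0\right)\right) - 56} = -8134 - \frac{5464}{\left(-60 + 6 \cdot 8\right) - 56} = -8134 - \frac{5464}{\left(-60 + 48\right) - 56} = -8134 - \frac{5464}{-12 - 56} = -8134 - \frac{5464}{-68} = -8134 - - \frac{1366}{17} = -8134 + \frac{1366}{17} = - \frac{136912}{17}$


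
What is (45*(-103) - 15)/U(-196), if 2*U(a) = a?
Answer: 2325/49 ≈ 47.449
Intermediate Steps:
U(a) = a/2
(45*(-103) - 15)/U(-196) = (45*(-103) - 15)/(((1/2)*(-196))) = (-4635 - 15)/(-98) = -4650*(-1/98) = 2325/49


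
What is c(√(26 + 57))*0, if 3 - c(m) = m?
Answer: 0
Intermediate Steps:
c(m) = 3 - m
c(√(26 + 57))*0 = (3 - √(26 + 57))*0 = (3 - √83)*0 = 0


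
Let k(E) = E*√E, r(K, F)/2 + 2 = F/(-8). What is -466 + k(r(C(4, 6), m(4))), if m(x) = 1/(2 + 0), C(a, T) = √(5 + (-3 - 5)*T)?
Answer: -466 - 33*I*√66/32 ≈ -466.0 - 8.3779*I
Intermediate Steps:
C(a, T) = √(5 - 8*T)
m(x) = ½ (m(x) = 1/2 = ½)
r(K, F) = -4 - F/4 (r(K, F) = -4 + 2*(F/(-8)) = -4 + 2*(F*(-⅛)) = -4 + 2*(-F/8) = -4 - F/4)
k(E) = E^(3/2)
-466 + k(r(C(4, 6), m(4))) = -466 + (-4 - ¼*½)^(3/2) = -466 + (-4 - ⅛)^(3/2) = -466 + (-33/8)^(3/2) = -466 - 33*I*√66/32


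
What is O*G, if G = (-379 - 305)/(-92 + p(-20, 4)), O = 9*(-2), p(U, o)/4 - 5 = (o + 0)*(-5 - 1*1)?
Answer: -513/7 ≈ -73.286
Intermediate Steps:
p(U, o) = 20 - 24*o (p(U, o) = 20 + 4*((o + 0)*(-5 - 1*1)) = 20 + 4*(o*(-5 - 1)) = 20 + 4*(o*(-6)) = 20 + 4*(-6*o) = 20 - 24*o)
O = -18
G = 57/14 (G = (-379 - 305)/(-92 + (20 - 24*4)) = -684/(-92 + (20 - 96)) = -684/(-92 - 76) = -684/(-168) = -684*(-1/168) = 57/14 ≈ 4.0714)
O*G = -18*57/14 = -513/7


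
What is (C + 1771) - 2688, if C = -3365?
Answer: -4282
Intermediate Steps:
(C + 1771) - 2688 = (-3365 + 1771) - 2688 = -1594 - 2688 = -4282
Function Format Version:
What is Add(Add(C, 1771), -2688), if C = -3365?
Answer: -4282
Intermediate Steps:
Add(Add(C, 1771), -2688) = Add(Add(-3365, 1771), -2688) = Add(-1594, -2688) = -4282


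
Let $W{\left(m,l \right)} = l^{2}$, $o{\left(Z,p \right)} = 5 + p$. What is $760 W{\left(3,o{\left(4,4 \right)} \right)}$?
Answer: $61560$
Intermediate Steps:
$760 W{\left(3,o{\left(4,4 \right)} \right)} = 760 \left(5 + 4\right)^{2} = 760 \cdot 9^{2} = 760 \cdot 81 = 61560$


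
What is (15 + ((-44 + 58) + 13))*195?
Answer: 8190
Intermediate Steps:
(15 + ((-44 + 58) + 13))*195 = (15 + (14 + 13))*195 = (15 + 27)*195 = 42*195 = 8190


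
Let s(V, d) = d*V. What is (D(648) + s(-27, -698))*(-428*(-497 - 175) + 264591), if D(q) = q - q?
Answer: 10406893122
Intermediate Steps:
s(V, d) = V*d
D(q) = 0
(D(648) + s(-27, -698))*(-428*(-497 - 175) + 264591) = (0 - 27*(-698))*(-428*(-497 - 175) + 264591) = (0 + 18846)*(-428*(-672) + 264591) = 18846*(287616 + 264591) = 18846*552207 = 10406893122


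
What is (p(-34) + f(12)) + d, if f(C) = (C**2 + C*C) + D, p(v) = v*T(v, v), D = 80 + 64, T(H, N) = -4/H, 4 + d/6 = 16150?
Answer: 97304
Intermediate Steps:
d = 96876 (d = -24 + 6*16150 = -24 + 96900 = 96876)
D = 144
p(v) = -4 (p(v) = v*(-4/v) = -4)
f(C) = 144 + 2*C**2 (f(C) = (C**2 + C*C) + 144 = (C**2 + C**2) + 144 = 2*C**2 + 144 = 144 + 2*C**2)
(p(-34) + f(12)) + d = (-4 + (144 + 2*12**2)) + 96876 = (-4 + (144 + 2*144)) + 96876 = (-4 + (144 + 288)) + 96876 = (-4 + 432) + 96876 = 428 + 96876 = 97304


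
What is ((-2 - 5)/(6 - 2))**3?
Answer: -343/64 ≈ -5.3594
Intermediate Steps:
((-2 - 5)/(6 - 2))**3 = (-7/4)**3 = -343/64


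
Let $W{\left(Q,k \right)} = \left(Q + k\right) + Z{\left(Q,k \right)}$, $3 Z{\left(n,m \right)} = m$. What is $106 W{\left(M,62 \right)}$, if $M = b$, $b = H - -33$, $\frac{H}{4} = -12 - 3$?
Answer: $\frac{17702}{3} \approx 5900.7$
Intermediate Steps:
$Z{\left(n,m \right)} = \frac{m}{3}$
$H = -60$ ($H = 4 \left(-12 - 3\right) = 4 \left(-15\right) = -60$)
$b = -27$ ($b = -60 - -33 = -60 + 33 = -27$)
$M = -27$
$W{\left(Q,k \right)} = Q + \frac{4 k}{3}$ ($W{\left(Q,k \right)} = \left(Q + k\right) + \frac{k}{3} = Q + \frac{4 k}{3}$)
$106 W{\left(M,62 \right)} = 106 \left(-27 + \frac{4}{3} \cdot 62\right) = 106 \left(-27 + \frac{248}{3}\right) = 106 \cdot \frac{167}{3} = \frac{17702}{3}$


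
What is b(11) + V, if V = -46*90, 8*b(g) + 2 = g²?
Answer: -33001/8 ≈ -4125.1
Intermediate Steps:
b(g) = -¼ + g²/8
V = -4140
b(11) + V = (-¼ + (⅛)*11²) - 4140 = (-¼ + (⅛)*121) - 4140 = (-¼ + 121/8) - 4140 = 119/8 - 4140 = -33001/8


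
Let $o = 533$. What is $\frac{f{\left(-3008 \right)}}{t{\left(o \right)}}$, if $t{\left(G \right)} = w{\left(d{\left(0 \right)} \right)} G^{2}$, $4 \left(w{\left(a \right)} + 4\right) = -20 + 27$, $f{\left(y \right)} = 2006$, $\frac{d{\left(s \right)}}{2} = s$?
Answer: $- \frac{8024}{2556801} \approx -0.0031383$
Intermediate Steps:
$d{\left(s \right)} = 2 s$
$w{\left(a \right)} = - \frac{9}{4}$ ($w{\left(a \right)} = -4 + \frac{-20 + 27}{4} = -4 + \frac{1}{4} \cdot 7 = -4 + \frac{7}{4} = - \frac{9}{4}$)
$t{\left(G \right)} = - \frac{9 G^{2}}{4}$
$\frac{f{\left(-3008 \right)}}{t{\left(o \right)}} = \frac{2006}{\left(- \frac{9}{4}\right) 533^{2}} = \frac{2006}{\left(- \frac{9}{4}\right) 284089} = \frac{2006}{- \frac{2556801}{4}} = 2006 \left(- \frac{4}{2556801}\right) = - \frac{8024}{2556801}$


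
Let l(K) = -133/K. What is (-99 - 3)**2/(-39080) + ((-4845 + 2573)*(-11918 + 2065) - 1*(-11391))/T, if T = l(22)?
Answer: -4814099006513/1299410 ≈ -3.7048e+6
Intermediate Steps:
T = -133/22 ≈ -6.0455
(-99 - 3)**2/(-39080) + ((-4845 + 2573)*(-11918 + 2065) - 1*(-11391))/T = (-99 - 3)**2/(-39080) + ((-4845 + 2573)*(-11918 + 2065) - 1*(-11391))/(-133/22) = (-102)**2*(-1/39080) + (-2272*(-9853) + 11391)*(-22/133) = 10404*(-1/39080) + (22386016 + 11391)*(-22/133) = -2601/9770 + 22397407*(-22/133) = -2601/9770 - 492742954/133 = -4814099006513/1299410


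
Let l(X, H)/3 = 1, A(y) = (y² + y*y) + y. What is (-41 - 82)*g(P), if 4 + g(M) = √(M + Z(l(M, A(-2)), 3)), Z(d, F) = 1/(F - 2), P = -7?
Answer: 492 - 123*I*√6 ≈ 492.0 - 301.29*I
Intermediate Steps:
A(y) = y + 2*y² (A(y) = (y² + y²) + y = 2*y² + y = y + 2*y²)
l(X, H) = 3 (l(X, H) = 3*1 = 3)
Z(d, F) = 1/(-2 + F)
g(M) = -4 + √(1 + M) (g(M) = -4 + √(M + 1/(-2 + 3)) = -4 + √(M + 1/1) = -4 + √(M + 1) = -4 + √(1 + M))
(-41 - 82)*g(P) = (-41 - 82)*(-4 + √(1 - 7)) = -123*(-4 + √(-6)) = -123*(-4 + I*√6) = 492 - 123*I*√6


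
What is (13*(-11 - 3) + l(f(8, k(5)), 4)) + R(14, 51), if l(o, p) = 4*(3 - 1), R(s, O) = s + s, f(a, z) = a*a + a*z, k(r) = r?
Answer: -146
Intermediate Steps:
f(a, z) = a**2 + a*z
R(s, O) = 2*s
l(o, p) = 8 (l(o, p) = 4*2 = 8)
(13*(-11 - 3) + l(f(8, k(5)), 4)) + R(14, 51) = (13*(-11 - 3) + 8) + 2*14 = (13*(-14) + 8) + 28 = (-182 + 8) + 28 = -174 + 28 = -146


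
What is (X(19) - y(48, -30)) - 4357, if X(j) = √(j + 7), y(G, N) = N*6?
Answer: -4177 + √26 ≈ -4171.9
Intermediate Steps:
y(G, N) = 6*N
X(j) = √(7 + j)
(X(19) - y(48, -30)) - 4357 = (√(7 + 19) - 6*(-30)) - 4357 = (√26 - 1*(-180)) - 4357 = (√26 + 180) - 4357 = (180 + √26) - 4357 = -4177 + √26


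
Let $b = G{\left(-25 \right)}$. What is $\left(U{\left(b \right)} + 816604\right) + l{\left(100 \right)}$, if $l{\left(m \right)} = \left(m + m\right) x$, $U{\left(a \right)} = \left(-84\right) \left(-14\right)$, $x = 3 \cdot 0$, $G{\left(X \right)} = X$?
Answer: $817780$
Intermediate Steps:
$b = -25$
$x = 0$
$U{\left(a \right)} = 1176$
$l{\left(m \right)} = 0$ ($l{\left(m \right)} = \left(m + m\right) 0 = 2 m 0 = 0$)
$\left(U{\left(b \right)} + 816604\right) + l{\left(100 \right)} = \left(1176 + 816604\right) + 0 = 817780 + 0 = 817780$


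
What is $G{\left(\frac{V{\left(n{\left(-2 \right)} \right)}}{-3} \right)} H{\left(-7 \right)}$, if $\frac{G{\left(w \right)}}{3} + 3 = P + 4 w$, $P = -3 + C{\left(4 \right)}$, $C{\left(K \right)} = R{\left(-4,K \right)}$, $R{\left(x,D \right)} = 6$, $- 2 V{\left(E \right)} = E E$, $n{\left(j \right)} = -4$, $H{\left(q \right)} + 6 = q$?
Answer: $-416$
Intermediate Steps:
$H{\left(q \right)} = -6 + q$
$V{\left(E \right)} = - \frac{E^{2}}{2}$ ($V{\left(E \right)} = - \frac{E E}{2} = - \frac{E^{2}}{2}$)
$C{\left(K \right)} = 6$
$P = 3$ ($P = -3 + 6 = 3$)
$G{\left(w \right)} = 12 w$ ($G{\left(w \right)} = -9 + 3 \left(3 + 4 w\right) = -9 + \left(9 + 12 w\right) = 12 w$)
$G{\left(\frac{V{\left(n{\left(-2 \right)} \right)}}{-3} \right)} H{\left(-7 \right)} = 12 \frac{\left(- \frac{1}{2}\right) \left(-4\right)^{2}}{-3} \left(-6 - 7\right) = 12 \left(- \frac{1}{2}\right) 16 \left(- \frac{1}{3}\right) \left(-13\right) = 12 \left(\left(-8\right) \left(- \frac{1}{3}\right)\right) \left(-13\right) = 12 \cdot \frac{8}{3} \left(-13\right) = 32 \left(-13\right) = -416$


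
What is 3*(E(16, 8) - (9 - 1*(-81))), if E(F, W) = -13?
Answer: -309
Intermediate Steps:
3*(E(16, 8) - (9 - 1*(-81))) = 3*(-13 - (9 - 1*(-81))) = 3*(-13 - (9 + 81)) = 3*(-13 - 1*90) = 3*(-13 - 90) = 3*(-103) = -309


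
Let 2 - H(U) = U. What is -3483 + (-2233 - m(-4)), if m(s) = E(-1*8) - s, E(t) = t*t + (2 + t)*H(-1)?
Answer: -5766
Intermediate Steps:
H(U) = 2 - U
E(t) = 6 + t² + 3*t (E(t) = t*t + (2 + t)*(2 - 1*(-1)) = t² + (2 + t)*(2 + 1) = t² + (2 + t)*3 = t² + (6 + 3*t) = 6 + t² + 3*t)
m(s) = 46 - s (m(s) = (6 + (-1*8)² + 3*(-1*8)) - s = (6 + (-8)² + 3*(-8)) - s = (6 + 64 - 24) - s = 46 - s)
-3483 + (-2233 - m(-4)) = -3483 + (-2233 - (46 - 1*(-4))) = -3483 + (-2233 - (46 + 4)) = -3483 + (-2233 - 1*50) = -3483 + (-2233 - 50) = -3483 - 2283 = -5766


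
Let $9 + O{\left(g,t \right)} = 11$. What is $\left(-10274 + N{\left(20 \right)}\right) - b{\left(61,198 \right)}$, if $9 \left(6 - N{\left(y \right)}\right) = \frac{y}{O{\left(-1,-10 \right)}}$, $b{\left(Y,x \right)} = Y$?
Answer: $- \frac{92971}{9} \approx -10330.0$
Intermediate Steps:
$O{\left(g,t \right)} = 2$ ($O{\left(g,t \right)} = -9 + 11 = 2$)
$N{\left(y \right)} = 6 - \frac{y}{18}$ ($N{\left(y \right)} = 6 - \frac{y \frac{1}{2}}{9} = 6 - \frac{\frac{1}{2} y}{9} = 6 - \frac{y}{18}$)
$\left(-10274 + N{\left(20 \right)}\right) - b{\left(61,198 \right)} = \left(-10274 + \left(6 - \frac{10}{9}\right)\right) - 61 = \left(-10274 + \frac{44}{9}\right) - 61 = - \frac{92422}{9} - 61 = - \frac{92971}{9}$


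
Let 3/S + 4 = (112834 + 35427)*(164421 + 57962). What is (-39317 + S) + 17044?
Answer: -734356979284804/32970725959 ≈ -22273.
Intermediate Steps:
S = 3/32970725959 (S = 3/(-4 + (112834 + 35427)*(164421 + 57962)) = 3/(-4 + 148261*222383) = 3/(-4 + 32970725963) = 3/32970725959 ≈ 9.0990e-11)
(-39317 + S) + 17044 = (-39317 + 3/32970725959) + 17044 = -1296310032530000/32970725959 + 17044 = -734356979284804/32970725959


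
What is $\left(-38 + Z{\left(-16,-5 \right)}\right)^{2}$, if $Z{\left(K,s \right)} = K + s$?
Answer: $3481$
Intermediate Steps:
$\left(-38 + Z{\left(-16,-5 \right)}\right)^{2} = \left(-38 - 21\right)^{2} = \left(-59\right)^{2} = 3481$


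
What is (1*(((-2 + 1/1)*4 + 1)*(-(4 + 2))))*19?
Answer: 342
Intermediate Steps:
(1*(((-2 + 1/1)*4 + 1)*(-(4 + 2))))*19 = (1*(((-2 + 1)*4 + 1)*(-1*6)))*19 = (1*((-1*4 + 1)*(-6)))*19 = (1*((-4 + 1)*(-6)))*19 = (1*(-3*(-6)))*19 = (1*18)*19 = 18*19 = 342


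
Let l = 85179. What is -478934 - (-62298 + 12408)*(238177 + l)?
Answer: 16131751906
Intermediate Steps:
-478934 - (-62298 + 12408)*(238177 + l) = -478934 - (-62298 + 12408)*(238177 + 85179) = -478934 - (-49890)*323356 = -478934 - 1*(-16132230840) = -478934 + 16132230840 = 16131751906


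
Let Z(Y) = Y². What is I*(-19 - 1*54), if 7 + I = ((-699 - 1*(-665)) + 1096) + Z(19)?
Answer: -103368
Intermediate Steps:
I = 1416 (I = -7 + (((-699 - 1*(-665)) + 1096) + 19²) = -7 + (((-699 + 665) + 1096) + 361) = -7 + ((-34 + 1096) + 361) = -7 + (1062 + 361) = -7 + 1423 = 1416)
I*(-19 - 1*54) = 1416*(-19 - 1*54) = 1416*(-19 - 54) = 1416*(-73) = -103368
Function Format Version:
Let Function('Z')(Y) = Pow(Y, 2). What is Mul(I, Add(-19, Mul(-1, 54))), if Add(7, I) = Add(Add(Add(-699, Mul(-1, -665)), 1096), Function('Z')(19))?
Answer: -103368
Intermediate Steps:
I = 1416 (I = Add(-7, Add(Add(Add(-699, Mul(-1, -665)), 1096), Pow(19, 2))) = Add(-7, Add(Add(Add(-699, 665), 1096), 361)) = Add(-7, Add(Add(-34, 1096), 361)) = Add(-7, Add(1062, 361)) = Add(-7, 1423) = 1416)
Mul(I, Add(-19, Mul(-1, 54))) = Mul(1416, Add(-19, Mul(-1, 54))) = Mul(1416, Add(-19, -54)) = Mul(1416, -73) = -103368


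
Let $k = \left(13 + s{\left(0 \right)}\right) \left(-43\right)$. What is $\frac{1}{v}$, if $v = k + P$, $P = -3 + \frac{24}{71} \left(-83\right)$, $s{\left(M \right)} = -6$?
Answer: $- \frac{71}{23576} \approx -0.0030115$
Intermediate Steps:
$k = -301$ ($k = \left(13 - 6\right) \left(-43\right) = 7 \left(-43\right) = -301$)
$P = - \frac{2205}{71}$ ($P = -3 + 24 \cdot \frac{1}{71} \left(-83\right) = -3 + \frac{24}{71} \left(-83\right) = -3 - \frac{1992}{71} = - \frac{2205}{71} \approx -31.056$)
$v = - \frac{23576}{71}$ ($v = -301 - \frac{2205}{71} = - \frac{23576}{71} \approx -332.06$)
$\frac{1}{v} = \frac{1}{- \frac{23576}{71}} = - \frac{71}{23576}$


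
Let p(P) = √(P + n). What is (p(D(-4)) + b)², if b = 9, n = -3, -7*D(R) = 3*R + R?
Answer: (63 + I*√35)²/49 ≈ 80.286 + 15.213*I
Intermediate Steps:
D(R) = -4*R/7 (D(R) = -(3*R + R)/7 = -4*R/7)
p(P) = √(-3 + P) (p(P) = √(P - 3) = √(-3 + P))
(p(D(-4)) + b)² = (√(-3 - 4/7*(-4)) + 9)² = (√(-3 + 16/7) + 9)² = (√(-5/7) + 9)² = (I*√35/7 + 9)² = (9 + I*√35/7)²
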